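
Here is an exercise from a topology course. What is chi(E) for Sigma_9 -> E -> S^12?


chi(S^12) = 2 (n even), chi(Sigma_9) = 2 - 2*9 = -16.
chi(E) = 2 * (-16) = -32

-32


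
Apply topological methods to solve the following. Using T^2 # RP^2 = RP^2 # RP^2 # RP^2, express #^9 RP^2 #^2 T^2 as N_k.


Since a >= 1, the sum is non-orientable; each T^2 can be replaced by RP^2 # RP^2 (since T^2#RP^2 = 3RP^2).
Total crosscaps k = 9 + 2*2 = 13.
Check via chi: chi = 9*1 + 2*0 - (9+2-1)*2 = -11 = 2 - k = -11. Consistent.

13


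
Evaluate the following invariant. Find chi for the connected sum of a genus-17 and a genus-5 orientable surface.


chi(Sigma_17) = 2 - 2*17 = -32
chi(Sigma_5) = 2 - 2*5 = -8
For surfaces: chi(A#B) = chi(A) + chi(B) - 2.
chi = -32 + -8 - 2 = -42

-42


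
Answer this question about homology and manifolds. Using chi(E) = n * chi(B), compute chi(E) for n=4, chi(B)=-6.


For a finite covering: chi(E) = (number of sheets) * chi(B).
chi(E) = 4 * (-6) = -24

-24


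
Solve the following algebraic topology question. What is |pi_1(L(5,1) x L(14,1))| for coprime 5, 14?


pi_1(X x Y) = pi_1(X) x pi_1(Y).
pi_1(L(5,1)) = Z/5, pi_1(L(14,1)) = Z/14.
|Z/5 x Z/14| = 5 * 14 = 70

70


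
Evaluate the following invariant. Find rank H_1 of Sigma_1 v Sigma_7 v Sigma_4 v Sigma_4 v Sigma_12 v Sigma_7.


For a wedge X v Y: reduced H_k(X v Y) = H_k(X) + H_k(Y).
Each Sigma_g contributes b_1 = 2g.
b_1 = 2 + 14 + 8 + 8 + 24 + 14 = 70

70


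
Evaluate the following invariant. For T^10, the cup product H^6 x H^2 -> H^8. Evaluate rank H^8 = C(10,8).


Cup product: H^p x H^q -> H^{p+q}; here p+q = 6+2 = 8.
rank H^k(T^n) = C(n,k).
C(10,8) = 45

45


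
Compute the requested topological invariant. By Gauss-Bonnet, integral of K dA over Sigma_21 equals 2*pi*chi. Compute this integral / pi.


Gauss-Bonnet: integral K dA = 2*pi*chi(M).
chi(Sigma_21) = 2 - 2*21 = -40.
(integral K dA)/pi = 2*chi = 2*(-40) = -80

-80


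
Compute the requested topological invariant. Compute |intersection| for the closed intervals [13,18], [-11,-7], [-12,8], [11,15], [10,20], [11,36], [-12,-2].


Intersection = [max(a_i), min(b_i)] = [13, -7].
Since 13 > -7, the intersection is empty.
Length = 0

0


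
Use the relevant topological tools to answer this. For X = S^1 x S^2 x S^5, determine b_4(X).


Each S^d has Poincare polynomial 1 + t^d.
The product S^1 x S^2 x S^5 has Poincare polynomial prod(1+t^d_i).
Expanding: b_0=1, b_1=1, b_2=1, b_3=1, b_5=1, b_6=1, b_7=1, b_8=1.
b_4 = 0

0


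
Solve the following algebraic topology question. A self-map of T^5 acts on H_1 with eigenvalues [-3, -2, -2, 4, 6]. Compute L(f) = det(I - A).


For a torus self-map: L(f) = det(I - A) where A acts on H_1.
L(f) = (1--3) * (1--2) * (1--2) * (1-4) * (1-6) = 4 * 3 * 3 * -3 * -5 = 540

540


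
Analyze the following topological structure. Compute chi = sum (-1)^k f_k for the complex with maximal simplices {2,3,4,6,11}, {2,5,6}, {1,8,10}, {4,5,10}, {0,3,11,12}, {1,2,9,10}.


Enumerate all faces; f-vector: f_0=12, f_1=28, f_2=21, f_3=7, f_4=1.
chi = sum (-1)^k f_k = -1

-1


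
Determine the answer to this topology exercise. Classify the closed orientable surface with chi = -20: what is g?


chi = 2 - 2g for closed orientable surfaces.
-20 = 2 - 2g
2g = 2 - (-20) = 22
g = 11

11


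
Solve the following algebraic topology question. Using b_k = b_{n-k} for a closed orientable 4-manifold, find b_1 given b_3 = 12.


Poincare duality for closed orientable n-manifolds: b_k = b_{n-k}.
Here n = 4, so b_1 = b_3 = 12

12


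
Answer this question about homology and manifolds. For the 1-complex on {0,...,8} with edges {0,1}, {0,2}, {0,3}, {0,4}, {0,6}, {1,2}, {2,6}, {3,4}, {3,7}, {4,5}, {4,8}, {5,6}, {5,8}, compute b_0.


Run DFS/union-find over 9 vertices.
V = 9, E = 13.
Number of components = 1

1


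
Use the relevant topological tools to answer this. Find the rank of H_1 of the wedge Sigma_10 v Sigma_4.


For a wedge: H_1(A v B) = H_1(A) + H_1(B).
b_1(Sigma_10) = 20, b_1(Sigma_4) = 8.
b_1 = 20 + 8 = 28

28


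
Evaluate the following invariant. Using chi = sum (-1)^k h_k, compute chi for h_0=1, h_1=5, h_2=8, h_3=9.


Handles of index k contribute (-1)^k to chi (same as CW cells).
chi = (1) + (-5) + (8) + (-9) = -5

-5


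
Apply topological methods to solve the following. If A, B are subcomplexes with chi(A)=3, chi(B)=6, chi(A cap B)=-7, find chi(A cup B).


chi(A cup B) = chi(A) + chi(B) - chi(A cap B)
= 3 + (6) - (-7)
= 16

16


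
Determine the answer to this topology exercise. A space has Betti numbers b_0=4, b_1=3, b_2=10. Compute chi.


chi = sum_k (-1)^k b_k.
= (4) + (-3) + (10)
= 11

11


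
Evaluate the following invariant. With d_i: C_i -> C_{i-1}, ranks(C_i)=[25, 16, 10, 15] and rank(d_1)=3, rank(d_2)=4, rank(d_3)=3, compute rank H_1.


rank H_k = rank(ker d_k) - rank(im d_{k+1}).
rank(ker d_1) = rank(C_1) - rank(d_1) = 16 - 3 = 13.
rank(im d_{1+1}) = 4.
rank H_1 = 13 - 4 = 9

9


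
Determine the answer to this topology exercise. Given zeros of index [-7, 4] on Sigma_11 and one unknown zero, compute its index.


Poincare-Hopf: sum of indices = chi(M).
chi(Sigma_11) = 2 - 2*11 = -20.
Sum of known indices = -3.
x = chi - (sum known) = -20 - (-3) = -17

-17


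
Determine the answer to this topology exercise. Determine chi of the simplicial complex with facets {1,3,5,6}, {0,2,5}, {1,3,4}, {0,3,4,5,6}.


Enumerate all faces; f-vector: f_0=7, f_1=16, f_2=15, f_3=6, f_4=1.
chi = sum (-1)^k f_k = 1

1


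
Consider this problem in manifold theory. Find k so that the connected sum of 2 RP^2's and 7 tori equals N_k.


Since a >= 1, the sum is non-orientable; each T^2 can be replaced by RP^2 # RP^2 (since T^2#RP^2 = 3RP^2).
Total crosscaps k = 2 + 2*7 = 16.
Check via chi: chi = 2*1 + 7*0 - (2+7-1)*2 = -14 = 2 - k = -14. Consistent.

16


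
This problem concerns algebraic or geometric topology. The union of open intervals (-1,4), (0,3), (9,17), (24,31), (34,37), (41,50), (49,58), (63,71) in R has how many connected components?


Sort and merge overlapping open intervals.
Merged: (-1,4), (9,17), (24,31), (34,37), (41,58), (63,71).
Number of components = 6

6


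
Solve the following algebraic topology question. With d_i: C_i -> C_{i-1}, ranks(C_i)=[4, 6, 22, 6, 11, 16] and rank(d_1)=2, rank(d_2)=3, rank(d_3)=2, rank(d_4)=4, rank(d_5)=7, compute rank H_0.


rank H_k = rank(ker d_k) - rank(im d_{k+1}).
rank(ker d_0) = rank(C_0) - rank(d_0) = 4 - 0 = 4.
rank(im d_{0+1}) = 2.
rank H_0 = 4 - 2 = 2

2


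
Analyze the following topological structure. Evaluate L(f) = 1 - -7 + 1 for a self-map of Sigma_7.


L(f) = tr(f_0*) - tr(f_1*) + tr(f_2*).
= 1 - (-7) + (1)
= 9

9


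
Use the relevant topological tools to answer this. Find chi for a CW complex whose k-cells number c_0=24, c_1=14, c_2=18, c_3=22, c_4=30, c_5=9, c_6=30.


chi = sum_k (-1)^k c_k.
= (-1)^0*24 + (-1)^1*14 + (-1)^2*18 + (-1)^3*22 + (-1)^4*30 + (-1)^5*9 + (-1)^6*30
= (24) + (-14) + (18) + (-22) + (30) + (-9) + (30)
= 57

57


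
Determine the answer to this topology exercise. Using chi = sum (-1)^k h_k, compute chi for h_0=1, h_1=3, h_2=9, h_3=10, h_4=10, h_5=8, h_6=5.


Handles of index k contribute (-1)^k to chi (same as CW cells).
chi = (1) + (-3) + (9) + (-10) + (10) + (-8) + (5) = 4

4


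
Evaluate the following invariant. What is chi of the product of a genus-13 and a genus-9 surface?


chi(Sigma_13) = 2 - 2*13 = -24
chi(Sigma_9) = 2 - 2*9 = -16
chi(product) = (-24) * (-16) = 384

384


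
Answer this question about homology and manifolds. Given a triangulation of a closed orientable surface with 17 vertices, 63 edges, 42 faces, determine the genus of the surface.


chi = V - E + F = 17 - 63 + 42 = -4
For orientable closed surface: chi = 2 - 2g, so g = (2 - chi)/2.
g = (2 - (-4)) / 2 = 6 / 2 = 3

3


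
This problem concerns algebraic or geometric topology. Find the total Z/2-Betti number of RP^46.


H^k(RP^46; Z/2) = Z/2 for each 0 <= k <= 46.
Total dimension = 46 + 1 = 47

47


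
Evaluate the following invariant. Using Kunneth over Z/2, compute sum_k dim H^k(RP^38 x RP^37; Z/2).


dim H^*(RP^n; Z/2) = n+1 (one Z/2 in each degree 0..n).
Total Betti number is multiplicative.
Total = (38+1) * (37+1) = 39 * 38 = 1482

1482


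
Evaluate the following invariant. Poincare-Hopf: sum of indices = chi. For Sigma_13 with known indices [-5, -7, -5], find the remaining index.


Poincare-Hopf: sum of indices = chi(M).
chi(Sigma_13) = 2 - 2*13 = -24.
Sum of known indices = -17.
x = chi - (sum known) = -24 - (-17) = -7

-7


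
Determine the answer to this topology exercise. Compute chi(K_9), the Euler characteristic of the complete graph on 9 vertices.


K_9: V = 9, E = C(9,2) = 36.
chi = V - E = 9 - 36 = -27

-27


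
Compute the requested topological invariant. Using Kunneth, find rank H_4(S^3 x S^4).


Each S^d has Poincare polynomial 1 + t^d.
The product S^3 x S^4 has Poincare polynomial prod(1+t^d_i).
Expanding: b_0=1, b_3=1, b_4=1, b_7=1.
b_4 = 1

1


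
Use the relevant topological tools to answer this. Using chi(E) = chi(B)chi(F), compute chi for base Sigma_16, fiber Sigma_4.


For a fiber bundle F -> E -> B (with CW structure): chi(E) = chi(B) * chi(F).
chi(Sigma_16) = -30, chi(Sigma_4) = -6.
chi(E) = (-30) * (-6) = 180

180


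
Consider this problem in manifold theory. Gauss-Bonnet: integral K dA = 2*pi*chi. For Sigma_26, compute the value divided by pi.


Gauss-Bonnet: integral K dA = 2*pi*chi(M).
chi(Sigma_26) = 2 - 2*26 = -50.
(integral K dA)/pi = 2*chi = 2*(-50) = -100

-100


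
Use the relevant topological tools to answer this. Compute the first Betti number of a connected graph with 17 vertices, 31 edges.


For a connected graph: rank(pi_1) = b_1 = E - V + 1 = 1 - chi.
chi = V - E = 17 - 31 = -14.
rank = 1 - (-14) = 31 - 17 + 1 = 15

15


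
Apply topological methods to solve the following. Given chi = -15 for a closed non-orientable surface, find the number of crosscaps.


chi = 2 - k for closed non-orientable surfaces with k crosscaps.
-15 = 2 - k
k = 2 - (-15) = 17

17


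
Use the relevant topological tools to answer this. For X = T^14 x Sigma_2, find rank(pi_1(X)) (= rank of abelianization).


pi_1(A x B) = pi_1(A) x pi_1(B); rank of abelianization = b_1.
b_1(T^14) = 14, b_1(Sigma_2) = 2*2 = 4.
b_1(product) = 14 + 4 = 18

18


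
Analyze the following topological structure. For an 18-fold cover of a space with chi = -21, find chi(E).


For a finite covering: chi(E) = (number of sheets) * chi(B).
chi(E) = 18 * (-21) = -378

-378


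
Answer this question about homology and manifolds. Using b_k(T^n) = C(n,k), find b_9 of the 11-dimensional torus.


By the Kunneth formula, b_k(T^n) = C(n,k).
b_9(T^11) = C(11,9).
C(11,9) = 11!/(9!*2!) = 55

55


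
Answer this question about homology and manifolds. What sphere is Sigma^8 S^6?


Each suspension raises dimension by 1: Sigma S^n = S^{n+1}.
Sigma^8 S^6 = S^{6+8} = S^14

14


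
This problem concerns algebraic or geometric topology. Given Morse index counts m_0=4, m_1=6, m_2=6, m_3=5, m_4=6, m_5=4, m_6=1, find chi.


Morse theory: chi(M) = sum_k (-1)^k m_k where m_k = #(index-k critical points).
= (4) + (-6) + (6) + (-5) + (6) + (-4) + (1) = 2

2


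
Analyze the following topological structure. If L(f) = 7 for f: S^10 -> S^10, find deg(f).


L(f) = 1 + (-1)^10 deg(f) on S^10.
7 = 1 + (-1)^10 * deg(f)
(-1)^10 * deg(f) = 6
deg(f) = 6

6


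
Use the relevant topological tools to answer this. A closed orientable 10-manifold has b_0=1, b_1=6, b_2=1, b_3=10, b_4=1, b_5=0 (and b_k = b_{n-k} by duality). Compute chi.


By Poincare duality b_k = b_{10-k}, so full Betti numbers: b_0=1, b_1=6, b_2=1, b_3=10, b_4=1, b_5=0, b_6=1, b_7=10, b_8=1, b_9=6, b_10=1.
chi = sum (-1)^k b_k = -26

-26


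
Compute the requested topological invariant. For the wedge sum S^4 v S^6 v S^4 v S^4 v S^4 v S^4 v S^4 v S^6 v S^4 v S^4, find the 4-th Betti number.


For a wedge of spheres, H_k (k>0) is free on one generator per sphere of dimension k.
Spheres of dimension 4: count = 8.
b_4 = 8

8


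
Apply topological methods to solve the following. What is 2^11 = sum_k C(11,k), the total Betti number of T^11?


b_k(T^11) = C(11,k), so the sum over k is sum_k C(11,k) = 2^11.
Total = 2^11 = 2048

2048


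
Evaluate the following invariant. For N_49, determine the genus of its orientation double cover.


chi(N_49) = 2 - 49 = -47.
Double cover: chi(Sigma_g) = 2 * chi(N_49) = 2*(-47) = -94.
2 - 2g = -94, so g = (2 - (-94))/2 = 96/2 = 48

48


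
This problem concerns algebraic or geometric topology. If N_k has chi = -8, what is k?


chi = 2 - k for closed non-orientable surfaces with k crosscaps.
-8 = 2 - k
k = 2 - (-8) = 10

10


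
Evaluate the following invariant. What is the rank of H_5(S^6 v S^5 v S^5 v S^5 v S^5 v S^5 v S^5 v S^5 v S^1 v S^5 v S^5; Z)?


For a wedge of spheres, H_k (k>0) is free on one generator per sphere of dimension k.
Spheres of dimension 5: count = 9.
b_5 = 9

9


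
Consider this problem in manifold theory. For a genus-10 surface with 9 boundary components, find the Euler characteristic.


For a compact orientable surface with genus g and b boundary components: chi = 2 - 2g - b.
chi = 2 - 2*10 - 9 = 2 - 20 - 9 = -27

-27


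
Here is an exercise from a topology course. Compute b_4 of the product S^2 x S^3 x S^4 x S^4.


Each S^d has Poincare polynomial 1 + t^d.
The product S^2 x S^3 x S^4 x S^4 has Poincare polynomial prod(1+t^d_i).
Expanding: b_0=1, b_2=1, b_3=1, b_4=2, b_5=1, b_6=2, b_7=2, b_8=1, b_9=2, b_10=1, b_11=1, b_13=1.
b_4 = 2

2


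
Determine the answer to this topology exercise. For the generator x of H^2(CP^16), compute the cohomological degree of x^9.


|x| = 2 in H^*(CP^n).
|x^9| = 9 * |x| = 9 * 2 = 18

18


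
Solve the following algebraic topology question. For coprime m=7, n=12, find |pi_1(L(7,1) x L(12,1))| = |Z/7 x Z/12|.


pi_1(X x Y) = pi_1(X) x pi_1(Y).
pi_1(L(7,1)) = Z/7, pi_1(L(12,1)) = Z/12.
|Z/7 x Z/12| = 7 * 12 = 84

84


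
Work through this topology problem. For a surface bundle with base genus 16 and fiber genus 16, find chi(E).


For a fiber bundle F -> E -> B (with CW structure): chi(E) = chi(B) * chi(F).
chi(Sigma_16) = -30, chi(Sigma_16) = -30.
chi(E) = (-30) * (-30) = 900

900


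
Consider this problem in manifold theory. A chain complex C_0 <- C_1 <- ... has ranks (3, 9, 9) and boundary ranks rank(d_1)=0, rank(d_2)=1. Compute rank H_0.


rank H_k = rank(ker d_k) - rank(im d_{k+1}).
rank(ker d_0) = rank(C_0) - rank(d_0) = 3 - 0 = 3.
rank(im d_{0+1}) = 0.
rank H_0 = 3 - 0 = 3

3


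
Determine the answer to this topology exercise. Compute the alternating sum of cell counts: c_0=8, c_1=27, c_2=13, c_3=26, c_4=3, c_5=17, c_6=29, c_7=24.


chi = sum_k (-1)^k c_k.
= (-1)^0*8 + (-1)^1*27 + (-1)^2*13 + (-1)^3*26 + (-1)^4*3 + (-1)^5*17 + (-1)^6*29 + (-1)^7*24
= (8) + (-27) + (13) + (-26) + (3) + (-17) + (29) + (-24)
= -41

-41


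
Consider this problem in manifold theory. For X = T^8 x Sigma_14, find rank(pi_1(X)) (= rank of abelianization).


pi_1(A x B) = pi_1(A) x pi_1(B); rank of abelianization = b_1.
b_1(T^8) = 8, b_1(Sigma_14) = 2*14 = 28.
b_1(product) = 8 + 28 = 36

36


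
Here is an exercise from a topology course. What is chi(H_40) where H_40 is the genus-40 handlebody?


A genus-g handlebody deformation retracts to a wedge of g circles.
chi(vee_g S^1) = 1 - g.
chi(H_40) = 1 - 40 = -39

-39


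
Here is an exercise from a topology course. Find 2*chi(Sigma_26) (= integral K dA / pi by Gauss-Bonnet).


Gauss-Bonnet: integral K dA = 2*pi*chi(M).
chi(Sigma_26) = 2 - 2*26 = -50.
(integral K dA)/pi = 2*chi = 2*(-50) = -100

-100


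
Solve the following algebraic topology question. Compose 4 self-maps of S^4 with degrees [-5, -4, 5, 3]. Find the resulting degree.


Degree is multiplicative: deg(composition) = product of degrees.
= (-5) * (-4) * (5) * (3) = 300

300


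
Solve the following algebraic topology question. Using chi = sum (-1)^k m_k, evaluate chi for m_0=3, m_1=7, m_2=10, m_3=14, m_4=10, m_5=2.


Morse theory: chi(M) = sum_k (-1)^k m_k where m_k = #(index-k critical points).
= (3) + (-7) + (10) + (-14) + (10) + (-2) = 0

0


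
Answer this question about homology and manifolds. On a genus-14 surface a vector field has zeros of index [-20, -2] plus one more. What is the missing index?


Poincare-Hopf: sum of indices = chi(M).
chi(Sigma_14) = 2 - 2*14 = -26.
Sum of known indices = -22.
x = chi - (sum known) = -26 - (-22) = -4

-4


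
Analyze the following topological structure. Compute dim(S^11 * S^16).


Join of spheres: S^m * S^n = S^{m+n+1}.
dim = 11 + 16 + 1 = 28

28


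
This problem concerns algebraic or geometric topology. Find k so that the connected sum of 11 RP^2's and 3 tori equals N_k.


Since a >= 1, the sum is non-orientable; each T^2 can be replaced by RP^2 # RP^2 (since T^2#RP^2 = 3RP^2).
Total crosscaps k = 11 + 2*3 = 17.
Check via chi: chi = 11*1 + 3*0 - (11+3-1)*2 = -15 = 2 - k = -15. Consistent.

17


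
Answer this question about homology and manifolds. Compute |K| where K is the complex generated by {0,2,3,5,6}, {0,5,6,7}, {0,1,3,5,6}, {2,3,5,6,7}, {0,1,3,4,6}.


Each maximal simplex on m vertices has 2^m - 1 nonempty faces.
Take the union (dedupe shared faces).
Total distinct faces = 83

83


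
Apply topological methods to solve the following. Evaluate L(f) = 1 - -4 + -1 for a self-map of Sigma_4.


L(f) = tr(f_0*) - tr(f_1*) + tr(f_2*).
= 1 - (-4) + (-1)
= 4

4


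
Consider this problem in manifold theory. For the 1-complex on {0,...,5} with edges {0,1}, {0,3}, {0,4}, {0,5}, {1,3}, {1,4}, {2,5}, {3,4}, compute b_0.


Run DFS/union-find over 6 vertices.
V = 6, E = 8.
Number of components = 1

1


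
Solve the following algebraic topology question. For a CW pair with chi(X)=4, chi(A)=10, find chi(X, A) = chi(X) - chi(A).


Relative Euler characteristic: chi(X, A) = chi(X) - chi(A).
= 4 - (10) = -6

-6


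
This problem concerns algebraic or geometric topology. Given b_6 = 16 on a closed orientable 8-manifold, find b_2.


Poincare duality for closed orientable n-manifolds: b_k = b_{n-k}.
Here n = 8, so b_2 = b_6 = 16

16


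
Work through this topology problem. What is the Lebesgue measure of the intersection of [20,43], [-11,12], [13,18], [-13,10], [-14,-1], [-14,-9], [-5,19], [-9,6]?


Intersection = [max(a_i), min(b_i)] = [20, -9].
Since 20 > -9, the intersection is empty.
Length = 0

0


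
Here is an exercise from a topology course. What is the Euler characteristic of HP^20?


HP^20 has one cell in each dimension 0, 4, ..., 4*20 (20+1 cells, all even-dim).
chi = 20 + 1 = 21

21


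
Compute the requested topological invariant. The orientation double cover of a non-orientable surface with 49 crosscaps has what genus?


chi(N_49) = 2 - 49 = -47.
Double cover: chi(Sigma_g) = 2 * chi(N_49) = 2*(-47) = -94.
2 - 2g = -94, so g = (2 - (-94))/2 = 96/2 = 48

48


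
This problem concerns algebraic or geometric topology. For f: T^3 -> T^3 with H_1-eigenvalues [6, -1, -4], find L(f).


For a torus self-map: L(f) = det(I - A) where A acts on H_1.
L(f) = (1-6) * (1--1) * (1--4) = -5 * 2 * 5 = -50

-50


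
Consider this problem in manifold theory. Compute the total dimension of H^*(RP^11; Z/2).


H^k(RP^11; Z/2) = Z/2 for each 0 <= k <= 11.
Total dimension = 11 + 1 = 12

12


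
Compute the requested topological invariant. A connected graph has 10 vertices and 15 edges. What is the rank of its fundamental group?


For a connected graph: rank(pi_1) = b_1 = E - V + 1 = 1 - chi.
chi = V - E = 10 - 15 = -5.
rank = 1 - (-5) = 15 - 10 + 1 = 6

6


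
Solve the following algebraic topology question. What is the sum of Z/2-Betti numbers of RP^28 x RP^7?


dim H^*(RP^n; Z/2) = n+1 (one Z/2 in each degree 0..n).
Total Betti number is multiplicative.
Total = (28+1) * (7+1) = 29 * 8 = 232

232


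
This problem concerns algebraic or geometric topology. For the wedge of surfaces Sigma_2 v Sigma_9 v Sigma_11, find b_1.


For a wedge X v Y: reduced H_k(X v Y) = H_k(X) + H_k(Y).
Each Sigma_g contributes b_1 = 2g.
b_1 = 4 + 18 + 22 = 44

44


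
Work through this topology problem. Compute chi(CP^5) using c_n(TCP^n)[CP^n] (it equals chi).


For any closed oriented manifold, <e(TM),[M]> = chi(M).
chi(CP^5) = 5+1 = 6

6


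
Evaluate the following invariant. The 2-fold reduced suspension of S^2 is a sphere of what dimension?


Each suspension raises dimension by 1: Sigma S^n = S^{n+1}.
Sigma^2 S^2 = S^{2+2} = S^4

4


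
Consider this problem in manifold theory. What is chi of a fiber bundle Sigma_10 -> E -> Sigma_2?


For a fiber bundle F -> E -> B (with CW structure): chi(E) = chi(B) * chi(F).
chi(Sigma_2) = -2, chi(Sigma_10) = -18.
chi(E) = (-2) * (-18) = 36

36


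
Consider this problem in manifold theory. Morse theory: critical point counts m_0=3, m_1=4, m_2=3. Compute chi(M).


Morse theory: chi(M) = sum_k (-1)^k m_k where m_k = #(index-k critical points).
= (3) + (-4) + (3) = 2

2


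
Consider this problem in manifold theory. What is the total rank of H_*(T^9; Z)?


b_k(T^9) = C(9,k), so the sum over k is sum_k C(9,k) = 2^9.
Total = 2^9 = 512

512


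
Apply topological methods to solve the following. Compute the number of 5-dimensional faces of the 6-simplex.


Delta^6 has 6+1 vertices. A 5-face is a choice of 5+1 vertices.
f_5 = C(6+1, 5+1) = C(7,6) = 7

7


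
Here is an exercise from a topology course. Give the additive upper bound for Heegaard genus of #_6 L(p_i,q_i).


Heegaard genus satisfies g(A#B) <= g(A) + g(B).
Each lens space has g = 1.
Upper bound: 6 * 1 = 6

6


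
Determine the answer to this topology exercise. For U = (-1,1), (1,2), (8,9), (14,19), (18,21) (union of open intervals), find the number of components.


Sort and merge overlapping open intervals.
Merged: (-1,1), (1,2), (8,9), (14,21).
Number of components = 4

4


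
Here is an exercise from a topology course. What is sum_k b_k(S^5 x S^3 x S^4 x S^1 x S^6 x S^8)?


Total Betti number is multiplicative under products.
Each S^d (d>=1) has total Betti number 2.
There are 6 sphere factors.
Total = 2^6 = 64

64


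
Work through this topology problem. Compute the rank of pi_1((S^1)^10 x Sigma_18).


pi_1(A x B) = pi_1(A) x pi_1(B); rank of abelianization = b_1.
b_1(T^10) = 10, b_1(Sigma_18) = 2*18 = 36.
b_1(product) = 10 + 36 = 46

46


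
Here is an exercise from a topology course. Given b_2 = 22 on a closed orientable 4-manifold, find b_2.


Poincare duality for closed orientable n-manifolds: b_k = b_{n-k}.
Here n = 4, so b_2 = b_2 = 22

22


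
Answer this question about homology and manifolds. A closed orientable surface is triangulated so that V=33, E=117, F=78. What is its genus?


chi = V - E + F = 33 - 117 + 78 = -6
For orientable closed surface: chi = 2 - 2g, so g = (2 - chi)/2.
g = (2 - (-6)) / 2 = 8 / 2 = 4

4


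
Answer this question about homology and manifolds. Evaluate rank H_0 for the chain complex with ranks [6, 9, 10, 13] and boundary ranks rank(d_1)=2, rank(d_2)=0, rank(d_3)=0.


rank H_k = rank(ker d_k) - rank(im d_{k+1}).
rank(ker d_0) = rank(C_0) - rank(d_0) = 6 - 0 = 6.
rank(im d_{0+1}) = 2.
rank H_0 = 6 - 2 = 4

4


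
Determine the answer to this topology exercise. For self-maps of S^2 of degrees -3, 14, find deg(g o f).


Degree is multiplicative under composition: deg(g o f) = deg(g) * deg(f).
= 14 * -3 = -42

-42


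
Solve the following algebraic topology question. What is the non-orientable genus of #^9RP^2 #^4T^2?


Since a >= 1, the sum is non-orientable; each T^2 can be replaced by RP^2 # RP^2 (since T^2#RP^2 = 3RP^2).
Total crosscaps k = 9 + 2*4 = 17.
Check via chi: chi = 9*1 + 4*0 - (9+4-1)*2 = -15 = 2 - k = -15. Consistent.

17


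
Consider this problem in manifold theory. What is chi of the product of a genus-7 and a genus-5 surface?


chi(Sigma_7) = 2 - 2*7 = -12
chi(Sigma_5) = 2 - 2*5 = -8
chi(product) = (-12) * (-8) = 96

96


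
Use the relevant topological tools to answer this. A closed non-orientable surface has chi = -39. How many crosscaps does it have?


chi = 2 - k for closed non-orientable surfaces with k crosscaps.
-39 = 2 - k
k = 2 - (-39) = 41

41


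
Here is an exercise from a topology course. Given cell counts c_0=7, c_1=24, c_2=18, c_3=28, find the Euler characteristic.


chi = sum_k (-1)^k c_k.
= (-1)^0*7 + (-1)^1*24 + (-1)^2*18 + (-1)^3*28
= (7) + (-24) + (18) + (-28)
= -27

-27


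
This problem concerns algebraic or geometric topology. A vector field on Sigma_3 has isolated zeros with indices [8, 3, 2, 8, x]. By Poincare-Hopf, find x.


Poincare-Hopf: sum of indices = chi(M).
chi(Sigma_3) = 2 - 2*3 = -4.
Sum of known indices = 21.
x = chi - (sum known) = -4 - (21) = -25

-25


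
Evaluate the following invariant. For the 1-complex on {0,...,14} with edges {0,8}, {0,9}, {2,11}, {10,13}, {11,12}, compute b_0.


Run DFS/union-find over 15 vertices.
V = 15, E = 5.
Number of components = 10

10


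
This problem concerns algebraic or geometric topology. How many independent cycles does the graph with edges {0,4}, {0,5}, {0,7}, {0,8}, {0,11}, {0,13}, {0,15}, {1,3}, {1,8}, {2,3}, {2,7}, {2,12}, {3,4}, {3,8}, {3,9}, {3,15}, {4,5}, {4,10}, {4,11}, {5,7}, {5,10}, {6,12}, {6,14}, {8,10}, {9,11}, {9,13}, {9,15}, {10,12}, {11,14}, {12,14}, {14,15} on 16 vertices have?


b_1 = E - V + (number of components).
E = 31, V = 16, components = 1.
b_1 = 31 - 16 + 1 = 16

16


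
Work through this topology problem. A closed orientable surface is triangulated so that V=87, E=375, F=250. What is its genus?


chi = V - E + F = 87 - 375 + 250 = -38
For orientable closed surface: chi = 2 - 2g, so g = (2 - chi)/2.
g = (2 - (-38)) / 2 = 40 / 2 = 20

20


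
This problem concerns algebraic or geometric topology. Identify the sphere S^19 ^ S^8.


S^m ^ S^n = S^{m+n}.
k = 19 + 8 = 27

27


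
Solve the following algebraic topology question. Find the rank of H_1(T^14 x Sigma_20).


pi_1(A x B) = pi_1(A) x pi_1(B); rank of abelianization = b_1.
b_1(T^14) = 14, b_1(Sigma_20) = 2*20 = 40.
b_1(product) = 14 + 40 = 54

54


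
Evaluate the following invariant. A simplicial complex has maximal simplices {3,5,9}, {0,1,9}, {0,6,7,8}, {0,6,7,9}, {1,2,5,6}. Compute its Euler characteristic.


Enumerate all faces; f-vector: f_0=9, f_1=20, f_2=13, f_3=3.
chi = sum (-1)^k f_k = -1

-1


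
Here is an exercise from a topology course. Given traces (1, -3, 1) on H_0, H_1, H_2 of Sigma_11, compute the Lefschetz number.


L(f) = tr(f_0*) - tr(f_1*) + tr(f_2*).
= 1 - (-3) + (1)
= 5

5


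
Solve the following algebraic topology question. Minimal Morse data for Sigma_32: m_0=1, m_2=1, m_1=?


A perfect Morse function has m_k = b_k.
For Sigma_32: b_0=1, b_1=2g=64, b_2=1.
Saddles m_1 = 2g = 64

64


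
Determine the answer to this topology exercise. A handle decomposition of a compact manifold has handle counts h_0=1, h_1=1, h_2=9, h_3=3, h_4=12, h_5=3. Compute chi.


Handles of index k contribute (-1)^k to chi (same as CW cells).
chi = (1) + (-1) + (9) + (-3) + (12) + (-3) = 15

15


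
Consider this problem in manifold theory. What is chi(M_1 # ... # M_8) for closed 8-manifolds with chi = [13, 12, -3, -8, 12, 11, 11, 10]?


For n-manifolds: chi(A#B) = chi(A) + chi(B) - chi(S^8).
chi(S^8) = 1 + (-1)^8 = 2.
chi(#) = (sum chi_i) - (8-1)*chi(S^8) = 58 - 7*2 = 44

44


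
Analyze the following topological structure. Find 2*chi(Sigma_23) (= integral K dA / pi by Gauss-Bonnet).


Gauss-Bonnet: integral K dA = 2*pi*chi(M).
chi(Sigma_23) = 2 - 2*23 = -44.
(integral K dA)/pi = 2*chi = 2*(-44) = -88

-88


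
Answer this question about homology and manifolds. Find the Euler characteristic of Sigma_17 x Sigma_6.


chi(Sigma_17) = 2 - 2*17 = -32
chi(Sigma_6) = 2 - 2*6 = -10
chi(product) = (-32) * (-10) = 320

320


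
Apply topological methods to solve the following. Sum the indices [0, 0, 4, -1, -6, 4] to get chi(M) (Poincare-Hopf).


Poincare-Hopf: chi(M) = sum of indices of zeros.
chi = (0) + (0) + (4) + (-1) + (-6) + (4) = 1

1


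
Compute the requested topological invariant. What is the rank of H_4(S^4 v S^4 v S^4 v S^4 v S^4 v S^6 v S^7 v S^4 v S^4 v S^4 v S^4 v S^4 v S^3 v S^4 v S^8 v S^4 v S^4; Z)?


For a wedge of spheres, H_k (k>0) is free on one generator per sphere of dimension k.
Spheres of dimension 4: count = 13.
b_4 = 13

13


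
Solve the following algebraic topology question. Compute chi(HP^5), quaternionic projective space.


HP^5 has one cell in each dimension 0, 4, ..., 4*5 (5+1 cells, all even-dim).
chi = 5 + 1 = 6

6


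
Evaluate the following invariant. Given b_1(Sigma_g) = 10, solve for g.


For a closed orientable surface: b_1 = 2g.
10 = 2g
g = 10 / 2 = 5

5


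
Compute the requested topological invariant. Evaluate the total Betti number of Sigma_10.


For Sigma_10: b_0 = 1, b_1 = 2g = 20, b_2 = 1.
Total = 1 + 20 + 1 = 22

22


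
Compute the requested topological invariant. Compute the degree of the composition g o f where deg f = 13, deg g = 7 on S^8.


Degree is multiplicative under composition: deg(g o f) = deg(g) * deg(f).
= 7 * 13 = 91

91


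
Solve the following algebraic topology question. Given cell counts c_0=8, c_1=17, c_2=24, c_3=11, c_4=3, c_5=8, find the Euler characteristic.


chi = sum_k (-1)^k c_k.
= (-1)^0*8 + (-1)^1*17 + (-1)^2*24 + (-1)^3*11 + (-1)^4*3 + (-1)^5*8
= (8) + (-17) + (24) + (-11) + (3) + (-8)
= -1

-1


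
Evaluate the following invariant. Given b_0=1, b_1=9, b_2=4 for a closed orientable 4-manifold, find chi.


By Poincare duality b_k = b_{4-k}, so full Betti numbers: b_0=1, b_1=9, b_2=4, b_3=9, b_4=1.
chi = sum (-1)^k b_k = -12

-12


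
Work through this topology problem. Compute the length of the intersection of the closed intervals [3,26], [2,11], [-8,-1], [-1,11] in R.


Intersection = [max(a_i), min(b_i)] = [3, -1].
Since 3 > -1, the intersection is empty.
Length = 0

0


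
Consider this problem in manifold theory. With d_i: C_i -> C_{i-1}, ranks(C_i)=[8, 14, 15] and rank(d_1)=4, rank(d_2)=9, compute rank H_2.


rank H_k = rank(ker d_k) - rank(im d_{k+1}).
rank(ker d_2) = rank(C_2) - rank(d_2) = 15 - 9 = 6.
rank(im d_{2+1}) = 0.
rank H_2 = 6 - 0 = 6

6


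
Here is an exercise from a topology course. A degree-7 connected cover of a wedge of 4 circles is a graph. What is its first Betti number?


Nielsen-Schreier: an index-n subgroup of F_r is free of rank 1 + n(r-1).
Equivalently: chi(cover) = n*chi(base); chi(vee_r S^1) = 1 - 4 = -3.
chi(E) = 7*(-3) = -21; rank = 1 - chi(E) = 1 - (-21) = 22.
rank = 1 + 7*(4-1) = 1 + 21 = 22

22


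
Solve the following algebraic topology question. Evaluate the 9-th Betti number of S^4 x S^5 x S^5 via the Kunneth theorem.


Each S^d has Poincare polynomial 1 + t^d.
The product S^4 x S^5 x S^5 has Poincare polynomial prod(1+t^d_i).
Expanding: b_0=1, b_4=1, b_5=2, b_9=2, b_10=1, b_14=1.
b_9 = 2

2


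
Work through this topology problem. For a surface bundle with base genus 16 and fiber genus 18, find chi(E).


For a fiber bundle F -> E -> B (with CW structure): chi(E) = chi(B) * chi(F).
chi(Sigma_16) = -30, chi(Sigma_18) = -34.
chi(E) = (-30) * (-34) = 1020

1020


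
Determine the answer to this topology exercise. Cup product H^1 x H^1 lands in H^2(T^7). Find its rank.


Cup product: H^p x H^q -> H^{p+q}; here p+q = 1+1 = 2.
rank H^k(T^n) = C(n,k).
C(7,2) = 21

21


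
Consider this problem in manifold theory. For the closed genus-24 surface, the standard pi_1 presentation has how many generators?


Standard presentation: pi_1(Sigma_g) = <a_1,b_1,...,a_g,b_g | [a_1,b_1]...[a_g,b_g] = 1>.
Number of generators = 2g = 2*24 = 48

48


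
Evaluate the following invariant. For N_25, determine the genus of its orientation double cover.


chi(N_25) = 2 - 25 = -23.
Double cover: chi(Sigma_g) = 2 * chi(N_25) = 2*(-23) = -46.
2 - 2g = -46, so g = (2 - (-46))/2 = 48/2 = 24

24


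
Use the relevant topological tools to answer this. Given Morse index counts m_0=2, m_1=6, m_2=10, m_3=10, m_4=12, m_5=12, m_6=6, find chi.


Morse theory: chi(M) = sum_k (-1)^k m_k where m_k = #(index-k critical points).
= (2) + (-6) + (10) + (-10) + (12) + (-12) + (6) = 2

2


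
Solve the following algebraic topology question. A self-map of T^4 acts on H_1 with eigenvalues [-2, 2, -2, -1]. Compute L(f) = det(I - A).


For a torus self-map: L(f) = det(I - A) where A acts on H_1.
L(f) = (1--2) * (1-2) * (1--2) * (1--1) = 3 * -1 * 3 * 2 = -18

-18


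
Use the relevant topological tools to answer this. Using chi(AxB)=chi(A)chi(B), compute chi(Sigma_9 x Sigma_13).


chi(Sigma_9) = 2 - 2*9 = -16
chi(Sigma_13) = 2 - 2*13 = -24
chi(product) = (-16) * (-24) = 384

384


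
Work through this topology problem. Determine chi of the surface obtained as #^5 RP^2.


For a non-orientable closed surface with k crosscaps: chi = 2 - k.
Here k = 5.
chi = 2 - 5 = -3

-3


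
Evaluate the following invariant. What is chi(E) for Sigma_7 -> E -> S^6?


chi(S^6) = 2 (n even), chi(Sigma_7) = 2 - 2*7 = -12.
chi(E) = 2 * (-12) = -24

-24


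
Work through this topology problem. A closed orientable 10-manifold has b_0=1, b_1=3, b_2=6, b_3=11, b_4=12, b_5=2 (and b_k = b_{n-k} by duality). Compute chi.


By Poincare duality b_k = b_{10-k}, so full Betti numbers: b_0=1, b_1=3, b_2=6, b_3=11, b_4=12, b_5=2, b_6=12, b_7=11, b_8=6, b_9=3, b_10=1.
chi = sum (-1)^k b_k = 8

8


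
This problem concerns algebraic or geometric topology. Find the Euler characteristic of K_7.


K_7: V = 7, E = C(7,2) = 21.
chi = V - E = 7 - 21 = -14

-14


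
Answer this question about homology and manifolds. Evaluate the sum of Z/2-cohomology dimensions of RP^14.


H^k(RP^14; Z/2) = Z/2 for each 0 <= k <= 14.
Total dimension = 14 + 1 = 15

15


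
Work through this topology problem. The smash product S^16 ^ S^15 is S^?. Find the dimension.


S^m ^ S^n = S^{m+n}.
k = 16 + 15 = 31

31


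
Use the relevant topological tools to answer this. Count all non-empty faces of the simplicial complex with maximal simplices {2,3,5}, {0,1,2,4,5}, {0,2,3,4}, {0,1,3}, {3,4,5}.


Each maximal simplex on m vertices has 2^m - 1 nonempty faces.
Take the union (dedupe shared faces).
Total distinct faces = 44

44


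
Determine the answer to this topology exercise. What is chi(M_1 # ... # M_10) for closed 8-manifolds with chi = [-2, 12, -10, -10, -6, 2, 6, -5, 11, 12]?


For n-manifolds: chi(A#B) = chi(A) + chi(B) - chi(S^8).
chi(S^8) = 1 + (-1)^8 = 2.
chi(#) = (sum chi_i) - (10-1)*chi(S^8) = 10 - 9*2 = -8

-8


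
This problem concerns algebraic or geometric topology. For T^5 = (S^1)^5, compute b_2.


By the Kunneth formula, b_k(T^n) = C(n,k).
b_2(T^5) = C(5,2).
C(5,2) = 5!/(2!*3!) = 10

10


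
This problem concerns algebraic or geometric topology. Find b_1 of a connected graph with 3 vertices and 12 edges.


For a connected graph: rank(pi_1) = b_1 = E - V + 1 = 1 - chi.
chi = V - E = 3 - 12 = -9.
rank = 1 - (-9) = 12 - 3 + 1 = 10

10


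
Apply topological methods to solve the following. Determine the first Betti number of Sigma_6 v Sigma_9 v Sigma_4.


For a wedge X v Y: reduced H_k(X v Y) = H_k(X) + H_k(Y).
Each Sigma_g contributes b_1 = 2g.
b_1 = 12 + 18 + 8 = 38

38


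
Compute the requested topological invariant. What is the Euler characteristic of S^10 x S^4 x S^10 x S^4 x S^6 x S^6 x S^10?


chi is multiplicative: chi(X x Y) = chi(X) chi(Y).
Each even-dim sphere has chi = 2. There are 7 factors.
chi = 2^7 = 128

128


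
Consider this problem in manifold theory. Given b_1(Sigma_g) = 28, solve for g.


For a closed orientable surface: b_1 = 2g.
28 = 2g
g = 28 / 2 = 14

14


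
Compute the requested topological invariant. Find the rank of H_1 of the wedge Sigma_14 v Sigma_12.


For a wedge: H_1(A v B) = H_1(A) + H_1(B).
b_1(Sigma_14) = 28, b_1(Sigma_12) = 24.
b_1 = 28 + 24 = 52

52


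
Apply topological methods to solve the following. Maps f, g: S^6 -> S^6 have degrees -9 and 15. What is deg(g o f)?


Degree is multiplicative under composition: deg(g o f) = deg(g) * deg(f).
= 15 * -9 = -135

-135


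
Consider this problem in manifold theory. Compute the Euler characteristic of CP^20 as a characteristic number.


For any closed oriented manifold, <e(TM),[M]> = chi(M).
chi(CP^20) = 20+1 = 21

21


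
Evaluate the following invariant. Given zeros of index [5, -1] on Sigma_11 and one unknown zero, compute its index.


Poincare-Hopf: sum of indices = chi(M).
chi(Sigma_11) = 2 - 2*11 = -20.
Sum of known indices = 4.
x = chi - (sum known) = -20 - (4) = -24

-24


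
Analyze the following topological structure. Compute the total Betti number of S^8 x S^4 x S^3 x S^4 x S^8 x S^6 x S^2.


Total Betti number is multiplicative under products.
Each S^d (d>=1) has total Betti number 2.
There are 7 sphere factors.
Total = 2^7 = 128

128


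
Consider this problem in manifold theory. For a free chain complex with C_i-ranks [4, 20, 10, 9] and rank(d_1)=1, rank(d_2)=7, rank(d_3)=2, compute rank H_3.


rank H_k = rank(ker d_k) - rank(im d_{k+1}).
rank(ker d_3) = rank(C_3) - rank(d_3) = 9 - 2 = 7.
rank(im d_{3+1}) = 0.
rank H_3 = 7 - 0 = 7

7


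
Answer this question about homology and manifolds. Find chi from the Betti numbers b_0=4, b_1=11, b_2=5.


chi = sum_k (-1)^k b_k.
= (4) + (-11) + (5)
= -2

-2


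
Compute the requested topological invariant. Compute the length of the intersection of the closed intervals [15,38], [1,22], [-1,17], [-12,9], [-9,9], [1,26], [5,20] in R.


Intersection = [max(a_i), min(b_i)] = [15, 9].
Since 15 > 9, the intersection is empty.
Length = 0

0


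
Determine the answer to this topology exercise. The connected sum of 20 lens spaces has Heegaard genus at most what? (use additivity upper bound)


Heegaard genus satisfies g(A#B) <= g(A) + g(B).
Each lens space has g = 1.
Upper bound: 20 * 1 = 20

20


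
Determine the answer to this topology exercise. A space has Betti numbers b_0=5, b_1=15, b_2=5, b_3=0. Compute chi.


chi = sum_k (-1)^k b_k.
= (5) + (-15) + (5) + (0)
= -5

-5


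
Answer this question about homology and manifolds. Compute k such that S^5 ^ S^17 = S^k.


S^m ^ S^n = S^{m+n}.
k = 5 + 17 = 22

22


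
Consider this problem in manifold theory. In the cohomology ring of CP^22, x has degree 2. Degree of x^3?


|x| = 2 in H^*(CP^n).
|x^3| = 3 * |x| = 3 * 2 = 6

6


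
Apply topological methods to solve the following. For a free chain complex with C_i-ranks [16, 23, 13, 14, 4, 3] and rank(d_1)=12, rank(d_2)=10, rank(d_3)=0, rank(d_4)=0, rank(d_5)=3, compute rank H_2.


rank H_k = rank(ker d_k) - rank(im d_{k+1}).
rank(ker d_2) = rank(C_2) - rank(d_2) = 13 - 10 = 3.
rank(im d_{2+1}) = 0.
rank H_2 = 3 - 0 = 3

3


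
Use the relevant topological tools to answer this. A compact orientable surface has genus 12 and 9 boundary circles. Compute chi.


For a compact orientable surface with genus g and b boundary components: chi = 2 - 2g - b.
chi = 2 - 2*12 - 9 = 2 - 24 - 9 = -31

-31


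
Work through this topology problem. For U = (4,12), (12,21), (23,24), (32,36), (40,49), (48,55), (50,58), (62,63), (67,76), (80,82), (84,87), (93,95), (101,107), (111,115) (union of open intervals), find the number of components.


Sort and merge overlapping open intervals.
Merged: (4,12), (12,21), (23,24), (32,36), (40,58), (62,63), (67,76), (80,82), (84,87), (93,95), (101,107), (111,115).
Number of components = 12

12
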